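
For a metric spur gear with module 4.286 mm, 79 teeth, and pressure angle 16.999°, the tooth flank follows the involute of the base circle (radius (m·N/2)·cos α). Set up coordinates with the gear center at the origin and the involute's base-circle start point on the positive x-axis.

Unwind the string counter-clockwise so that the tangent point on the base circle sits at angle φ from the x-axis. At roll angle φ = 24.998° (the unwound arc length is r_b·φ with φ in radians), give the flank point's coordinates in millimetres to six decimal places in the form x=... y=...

pitch radius r_p = m·N/2 = 4.286·79/2 = 169.297000
base radius r_b = r_p·cos α = 169.297000·cos 16.999° = 161.900390
roll angle φ = 24.998° = 0.43629741 rad
x = r_b·(cos φ + φ·sin φ) = 161.900390·(0.90632254 + 0.43629741·0.42258663) = 176.584106
y = r_b·(sin φ − φ·cos φ) = 161.900390·(0.42258663 − 0.43629741·0.90632254) = 4.397288

x=176.584106 y=4.397288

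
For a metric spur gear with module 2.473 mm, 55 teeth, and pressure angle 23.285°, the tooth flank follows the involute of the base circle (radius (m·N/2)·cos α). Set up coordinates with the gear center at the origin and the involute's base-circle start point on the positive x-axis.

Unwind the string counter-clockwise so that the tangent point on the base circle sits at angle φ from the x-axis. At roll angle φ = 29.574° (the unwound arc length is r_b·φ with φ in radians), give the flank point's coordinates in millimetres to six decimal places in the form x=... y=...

x=70.243719 y=2.787954

pitch radius r_p = m·N/2 = 2.473·55/2 = 68.007500
base radius r_b = r_p·cos α = 68.007500·cos 23.285° = 62.468283
roll angle φ = 29.574° = 0.51616367 rad
x = r_b·(cos φ + φ·sin φ) = 62.468283·(0.86971898 + 0.51616367·0.49354725) = 70.243719
y = r_b·(sin φ − φ·cos φ) = 62.468283·(0.49354725 − 0.51616367·0.86971898) = 2.787954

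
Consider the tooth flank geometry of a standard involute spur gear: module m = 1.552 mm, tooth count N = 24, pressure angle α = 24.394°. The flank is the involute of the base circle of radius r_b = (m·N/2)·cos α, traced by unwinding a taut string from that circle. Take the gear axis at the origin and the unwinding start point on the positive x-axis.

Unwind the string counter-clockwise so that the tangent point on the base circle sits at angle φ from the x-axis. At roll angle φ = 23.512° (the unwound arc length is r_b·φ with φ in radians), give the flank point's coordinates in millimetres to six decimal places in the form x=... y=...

pitch radius r_p = m·N/2 = 1.552·24/2 = 18.624000
base radius r_b = r_p·cos α = 18.624000·cos 24.394° = 16.961378
roll angle φ = 23.512° = 0.41036181 rad
x = r_b·(cos φ + φ·sin φ) = 16.961378·(0.91697654 + 0.41036181·0.39894113) = 18.329936
y = r_b·(sin φ − φ·cos φ) = 16.961378·(0.39894113 − 0.41036181·0.91697654) = 0.384158

x=18.329936 y=0.384158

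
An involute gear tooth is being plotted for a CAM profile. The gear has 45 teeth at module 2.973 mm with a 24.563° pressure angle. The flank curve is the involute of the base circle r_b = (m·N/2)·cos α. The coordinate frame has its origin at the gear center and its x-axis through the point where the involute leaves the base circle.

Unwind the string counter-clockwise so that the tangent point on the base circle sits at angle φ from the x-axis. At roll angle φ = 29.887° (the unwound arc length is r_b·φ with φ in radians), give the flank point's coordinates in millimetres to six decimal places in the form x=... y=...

x=68.561447 y=2.800767

pitch radius r_p = m·N/2 = 2.973·45/2 = 66.892500
base radius r_b = r_p·cos α = 66.892500·cos 24.563° = 60.839046
roll angle φ = 29.887° = 0.52162655 rad
x = r_b·(cos φ + φ·sin φ) = 60.839046·(0.86700983 + 0.52162655·0.49829103) = 68.561447
y = r_b·(sin φ − φ·cos φ) = 60.839046·(0.49829103 − 0.52162655·0.86700983) = 2.800767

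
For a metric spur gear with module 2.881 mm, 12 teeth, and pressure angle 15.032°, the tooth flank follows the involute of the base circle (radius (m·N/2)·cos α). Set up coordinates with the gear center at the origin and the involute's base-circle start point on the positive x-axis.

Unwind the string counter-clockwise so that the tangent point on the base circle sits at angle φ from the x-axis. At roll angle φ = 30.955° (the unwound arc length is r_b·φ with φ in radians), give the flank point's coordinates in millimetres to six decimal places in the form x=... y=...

pitch radius r_p = m·N/2 = 2.881·12/2 = 17.286000
base radius r_b = r_p·cos α = 17.286000·cos 15.032° = 16.694493
roll angle φ = 30.955° = 0.54026667 rad
x = r_b·(cos φ + φ·sin φ) = 16.694493·(0.85757155 + 0.54026667·0.51436470) = 18.956023
y = r_b·(sin φ − φ·cos φ) = 16.694493·(0.51436470 − 0.54026667·0.85757155) = 0.852210

x=18.956023 y=0.852210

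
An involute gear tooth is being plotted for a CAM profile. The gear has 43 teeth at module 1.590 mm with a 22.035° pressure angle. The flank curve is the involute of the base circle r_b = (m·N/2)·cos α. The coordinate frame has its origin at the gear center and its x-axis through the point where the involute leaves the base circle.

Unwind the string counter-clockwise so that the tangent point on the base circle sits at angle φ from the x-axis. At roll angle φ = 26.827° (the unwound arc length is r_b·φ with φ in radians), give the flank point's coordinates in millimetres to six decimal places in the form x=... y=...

x=34.973352 y=1.060646

pitch radius r_p = m·N/2 = 1.590·43/2 = 34.185000
base radius r_b = r_p·cos α = 34.185000·cos 22.035° = 31.687951
roll angle φ = 26.827° = 0.46821948 rad
x = r_b·(cos φ + φ·sin φ) = 31.687951·(0.89237325 + 0.46821948·0.45129811) = 34.973352
y = r_b·(sin φ − φ·cos φ) = 31.687951·(0.45129811 − 0.46821948·0.89237325) = 1.060646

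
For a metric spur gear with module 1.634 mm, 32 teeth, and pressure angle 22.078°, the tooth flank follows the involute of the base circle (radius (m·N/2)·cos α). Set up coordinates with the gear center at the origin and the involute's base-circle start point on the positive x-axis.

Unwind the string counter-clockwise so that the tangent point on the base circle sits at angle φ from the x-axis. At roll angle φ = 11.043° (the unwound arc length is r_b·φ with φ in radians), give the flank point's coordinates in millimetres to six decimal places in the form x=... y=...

x=24.672754 y=0.057605

pitch radius r_p = m·N/2 = 1.634·32/2 = 26.144000
base radius r_b = r_p·cos α = 26.144000·cos 22.078° = 24.226939
roll angle φ = 11.043° = 0.19273671 rad
x = r_b·(cos φ + φ·sin φ) = 24.226939·(0.98148371 + 0.19273671·0.19154564) = 24.672754
y = r_b·(sin φ − φ·cos φ) = 24.226939·(0.19154564 − 0.19273671·0.98148371) = 0.057605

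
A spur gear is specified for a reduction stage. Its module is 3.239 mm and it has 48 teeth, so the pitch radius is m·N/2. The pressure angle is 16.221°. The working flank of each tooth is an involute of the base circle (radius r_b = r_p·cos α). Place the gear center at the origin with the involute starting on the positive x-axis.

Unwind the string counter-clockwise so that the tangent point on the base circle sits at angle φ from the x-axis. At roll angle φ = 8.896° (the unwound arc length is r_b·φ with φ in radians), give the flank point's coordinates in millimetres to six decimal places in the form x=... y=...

pitch radius r_p = m·N/2 = 3.239·48/2 = 77.736000
base radius r_b = r_p·cos α = 77.736000·cos 16.221° = 74.641436
roll angle φ = 8.896° = 0.15526449 rad
x = r_b·(cos φ + φ·sin φ) = 74.641436·(0.98797066 + 0.15526449·0.15464141) = 75.535714
y = r_b·(sin φ − φ·cos φ) = 74.641436·(0.15464141 − 0.15526449·0.98797066) = 0.092903

x=75.535714 y=0.092903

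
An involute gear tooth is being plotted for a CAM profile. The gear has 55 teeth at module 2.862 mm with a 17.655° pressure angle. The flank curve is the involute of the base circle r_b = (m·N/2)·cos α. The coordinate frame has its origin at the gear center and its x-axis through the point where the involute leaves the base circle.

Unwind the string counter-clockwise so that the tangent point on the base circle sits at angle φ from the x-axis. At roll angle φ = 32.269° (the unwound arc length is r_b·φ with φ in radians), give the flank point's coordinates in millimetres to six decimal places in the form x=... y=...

x=85.965745 y=4.325919

pitch radius r_p = m·N/2 = 2.862·55/2 = 78.705000
base radius r_b = r_p·cos α = 78.705000·cos 17.655° = 74.997992
roll angle φ = 32.269° = 0.56320030 rad
x = r_b·(cos φ + φ·sin φ) = 74.997992·(0.84555082 + 0.56320030·0.53389494) = 85.965745
y = r_b·(sin φ − φ·cos φ) = 74.997992·(0.53389494 − 0.56320030·0.84555082) = 4.325919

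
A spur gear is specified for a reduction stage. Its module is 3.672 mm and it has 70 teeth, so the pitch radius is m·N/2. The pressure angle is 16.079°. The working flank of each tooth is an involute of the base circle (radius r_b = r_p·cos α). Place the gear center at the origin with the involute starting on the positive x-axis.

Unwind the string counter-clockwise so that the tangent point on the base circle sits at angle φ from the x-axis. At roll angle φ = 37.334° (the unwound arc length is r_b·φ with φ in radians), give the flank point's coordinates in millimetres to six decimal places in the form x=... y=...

x=146.991022 y=10.912189

pitch radius r_p = m·N/2 = 3.672·70/2 = 128.520000
base radius r_b = r_p·cos α = 128.520000·cos 16.079° = 123.492392
roll angle φ = 37.334° = 0.65160122 rad
x = r_b·(cos φ + φ·sin φ) = 123.492392·(0.79511374 + 0.65160122·0.60646034) = 146.991022
y = r_b·(sin φ − φ·cos φ) = 123.492392·(0.60646034 − 0.65160122·0.79511374) = 10.912189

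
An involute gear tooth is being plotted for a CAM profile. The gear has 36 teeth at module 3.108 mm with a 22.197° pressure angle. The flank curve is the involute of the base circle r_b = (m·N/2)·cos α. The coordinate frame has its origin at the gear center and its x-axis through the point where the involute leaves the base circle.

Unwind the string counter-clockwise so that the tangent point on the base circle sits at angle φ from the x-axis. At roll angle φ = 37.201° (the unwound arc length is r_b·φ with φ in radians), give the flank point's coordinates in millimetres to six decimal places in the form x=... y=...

pitch radius r_p = m·N/2 = 3.108·36/2 = 55.944000
base radius r_b = r_p·cos α = 55.944000·cos 22.197° = 51.798011
roll angle φ = 37.201° = 0.64927994 rad
x = r_b·(cos φ + φ·sin φ) = 51.798011·(0.79651937 + 0.64927994·0.60461302) = 61.592106
y = r_b·(sin φ − φ·cos φ) = 51.798011·(0.60461302 − 0.64927994·0.79651937) = 4.529683

x=61.592106 y=4.529683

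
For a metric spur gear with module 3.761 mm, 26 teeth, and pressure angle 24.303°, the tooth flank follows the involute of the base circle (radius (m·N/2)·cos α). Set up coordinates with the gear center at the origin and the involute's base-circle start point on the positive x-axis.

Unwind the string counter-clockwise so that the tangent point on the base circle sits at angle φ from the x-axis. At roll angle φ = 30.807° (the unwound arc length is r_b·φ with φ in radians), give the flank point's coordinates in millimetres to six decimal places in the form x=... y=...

x=50.543319 y=2.242839

pitch radius r_p = m·N/2 = 3.761·26/2 = 48.893000
base radius r_b = r_p·cos α = 48.893000·cos 24.303° = 44.560187
roll angle φ = 30.807° = 0.53768358 rad
x = r_b·(cos φ + φ·sin φ) = 44.560187·(0.85889733 + 0.53768358·0.51214780) = 50.543319
y = r_b·(sin φ − φ·cos φ) = 44.560187·(0.51214780 − 0.53768358·0.85889733) = 2.242839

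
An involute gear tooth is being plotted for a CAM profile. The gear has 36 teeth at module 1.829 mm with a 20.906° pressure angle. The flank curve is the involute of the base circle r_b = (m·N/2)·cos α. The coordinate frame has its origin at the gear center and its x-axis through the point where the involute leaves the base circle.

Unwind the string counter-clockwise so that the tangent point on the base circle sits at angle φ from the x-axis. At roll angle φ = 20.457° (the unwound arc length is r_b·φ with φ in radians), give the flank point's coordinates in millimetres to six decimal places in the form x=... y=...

x=32.652903 y=0.460682

pitch radius r_p = m·N/2 = 1.829·36/2 = 32.922000
base radius r_b = r_p·cos α = 32.922000·cos 20.906° = 30.754650
roll angle φ = 20.457° = 0.35704201 rad
x = r_b·(cos φ + φ·sin φ) = 30.754650·(0.93693475 + 0.35704201·0.34950432) = 32.652903
y = r_b·(sin φ − φ·cos φ) = 30.754650·(0.34950432 − 0.35704201·0.93693475) = 0.460682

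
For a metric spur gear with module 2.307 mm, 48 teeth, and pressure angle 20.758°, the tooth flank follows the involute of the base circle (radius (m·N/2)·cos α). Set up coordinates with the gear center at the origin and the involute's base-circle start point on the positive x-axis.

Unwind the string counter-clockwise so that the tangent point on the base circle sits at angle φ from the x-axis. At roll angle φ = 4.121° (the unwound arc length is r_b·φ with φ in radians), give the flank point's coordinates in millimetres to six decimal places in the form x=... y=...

pitch radius r_p = m·N/2 = 2.307·48/2 = 55.368000
base radius r_b = r_p·cos α = 55.368000·cos 20.758° = 51.773827
roll angle φ = 4.121° = 0.07192502 rad
x = r_b·(cos φ + φ·sin φ) = 51.773827·(0.99741451 + 0.07192502·0.07186302) = 51.907572
y = r_b·(sin φ − φ·cos φ) = 51.773827·(0.07186302 − 0.07192502·0.99741451) = 0.006418

x=51.907572 y=0.006418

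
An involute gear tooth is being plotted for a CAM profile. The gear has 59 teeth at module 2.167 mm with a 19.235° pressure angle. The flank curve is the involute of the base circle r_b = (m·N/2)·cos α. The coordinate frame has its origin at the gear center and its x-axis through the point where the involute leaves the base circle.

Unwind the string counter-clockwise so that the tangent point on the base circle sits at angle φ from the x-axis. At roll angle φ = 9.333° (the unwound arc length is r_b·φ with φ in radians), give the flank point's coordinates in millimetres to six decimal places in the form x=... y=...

x=61.153276 y=0.086727

pitch radius r_p = m·N/2 = 2.167·59/2 = 63.926500
base radius r_b = r_p·cos α = 63.926500·cos 19.235° = 60.357822
roll angle φ = 9.333° = 0.16289158 rad
x = r_b·(cos φ + φ·sin φ) = 60.357822·(0.98676248 + 0.16289158·0.16217218) = 61.153276
y = r_b·(sin φ − φ·cos φ) = 60.357822·(0.16217218 − 0.16289158·0.98676248) = 0.086727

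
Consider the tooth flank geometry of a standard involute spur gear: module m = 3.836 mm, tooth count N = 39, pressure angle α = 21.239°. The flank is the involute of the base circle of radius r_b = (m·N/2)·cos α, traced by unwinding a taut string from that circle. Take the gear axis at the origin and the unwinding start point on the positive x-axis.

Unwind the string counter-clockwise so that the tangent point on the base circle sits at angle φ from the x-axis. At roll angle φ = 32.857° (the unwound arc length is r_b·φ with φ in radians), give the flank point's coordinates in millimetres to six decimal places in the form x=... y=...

pitch radius r_p = m·N/2 = 3.836·39/2 = 74.802000
base radius r_b = r_p·cos α = 74.802000·cos 21.239° = 69.721256
roll angle φ = 32.857° = 0.57346283 rad
x = r_b·(cos φ + φ·sin φ) = 69.721256·(0.84002728 + 0.57346283·0.54254417) = 80.260056
y = r_b·(sin φ − φ·cos φ) = 69.721256·(0.54254417 − 0.57346283·0.84002728) = 4.240429

x=80.260056 y=4.240429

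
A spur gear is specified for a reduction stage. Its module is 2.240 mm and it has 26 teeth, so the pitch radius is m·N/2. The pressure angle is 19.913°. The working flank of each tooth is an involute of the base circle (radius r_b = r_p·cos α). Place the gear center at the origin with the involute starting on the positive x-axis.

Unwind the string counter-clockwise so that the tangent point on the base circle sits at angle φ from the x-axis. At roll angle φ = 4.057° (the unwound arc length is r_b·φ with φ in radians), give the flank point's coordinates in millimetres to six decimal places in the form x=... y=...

x=27.447491 y=0.003238

pitch radius r_p = m·N/2 = 2.240·26/2 = 29.120000
base radius r_b = r_p·cos α = 29.120000·cos 19.913° = 27.378941
roll angle φ = 4.057° = 0.07080801 rad
x = r_b·(cos φ + φ·sin φ) = 27.378941·(0.99749416 + 0.07080801·0.07074885) = 27.447491
y = r_b·(sin φ − φ·cos φ) = 27.378941·(0.07074885 − 0.07080801·0.99749416) = 0.003238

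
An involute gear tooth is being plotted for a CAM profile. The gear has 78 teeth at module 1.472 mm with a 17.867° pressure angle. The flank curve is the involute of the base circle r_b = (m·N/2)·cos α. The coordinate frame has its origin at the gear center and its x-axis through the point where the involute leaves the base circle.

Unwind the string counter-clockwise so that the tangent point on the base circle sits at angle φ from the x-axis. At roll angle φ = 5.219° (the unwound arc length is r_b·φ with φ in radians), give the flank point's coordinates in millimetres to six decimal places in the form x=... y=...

x=54.865491 y=0.013754

pitch radius r_p = m·N/2 = 1.472·78/2 = 57.408000
base radius r_b = r_p·cos α = 57.408000·cos 17.867° = 54.639285
roll angle φ = 5.219° = 0.09108873 rad
x = r_b·(cos φ + φ·sin φ) = 54.639285·(0.99585429 + 0.09108873·0.09096282) = 54.865491
y = r_b·(sin φ − φ·cos φ) = 54.639285·(0.09096282 − 0.09108873·0.99585429) = 0.013754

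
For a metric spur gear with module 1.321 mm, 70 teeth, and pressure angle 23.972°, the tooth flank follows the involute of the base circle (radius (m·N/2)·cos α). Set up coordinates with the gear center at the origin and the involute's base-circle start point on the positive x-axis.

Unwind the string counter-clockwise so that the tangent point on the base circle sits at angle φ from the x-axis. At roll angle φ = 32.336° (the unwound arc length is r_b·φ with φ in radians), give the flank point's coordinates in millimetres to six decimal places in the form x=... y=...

pitch radius r_p = m·N/2 = 1.321·70/2 = 46.235000
base radius r_b = r_p·cos α = 46.235000·cos 23.972° = 42.246959
roll angle φ = 32.336° = 0.56436967 rad
x = r_b·(cos φ + φ·sin φ) = 42.246959·(0.84492592 + 0.56436967·0.53488334) = 48.448722
y = r_b·(sin φ − φ·cos φ) = 42.246959·(0.53488334 − 0.56436967·0.84492592) = 2.451708

x=48.448722 y=2.451708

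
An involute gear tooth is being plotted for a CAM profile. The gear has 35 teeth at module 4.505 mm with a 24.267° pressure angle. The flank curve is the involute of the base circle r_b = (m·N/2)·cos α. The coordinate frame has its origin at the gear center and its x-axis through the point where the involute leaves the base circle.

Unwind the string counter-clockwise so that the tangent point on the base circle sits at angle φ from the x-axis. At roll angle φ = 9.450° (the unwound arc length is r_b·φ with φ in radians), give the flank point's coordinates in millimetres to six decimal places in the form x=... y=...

x=72.842354 y=0.107197

pitch radius r_p = m·N/2 = 4.505·35/2 = 78.837500
base radius r_b = r_p·cos α = 78.837500·cos 24.267° = 71.871430
roll angle φ = 9.450° = 0.16493361 rad
x = r_b·(cos φ + φ·sin φ) = 71.871430·(0.98642926 + 0.16493361·0.16418685) = 72.842354
y = r_b·(sin φ − φ·cos φ) = 71.871430·(0.16418685 − 0.16493361·0.98642926) = 0.107197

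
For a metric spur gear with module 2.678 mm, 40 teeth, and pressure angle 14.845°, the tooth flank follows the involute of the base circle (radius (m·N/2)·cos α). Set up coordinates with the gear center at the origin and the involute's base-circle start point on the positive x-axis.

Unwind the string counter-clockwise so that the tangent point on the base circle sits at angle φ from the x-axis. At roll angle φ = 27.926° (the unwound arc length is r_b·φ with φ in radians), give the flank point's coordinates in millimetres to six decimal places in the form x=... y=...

pitch radius r_p = m·N/2 = 2.678·40/2 = 53.560000
base radius r_b = r_p·cos α = 53.560000·cos 14.845° = 51.772299
roll angle φ = 27.926° = 0.48740065 rad
x = r_b·(cos φ + φ·sin φ) = 51.772299·(0.88355320 + 0.48740065·0.46833081) = 57.561371
y = r_b·(sin φ − φ·cos φ) = 51.772299·(0.46833081 − 0.48740065·0.88355320) = 1.951112

x=57.561371 y=1.951112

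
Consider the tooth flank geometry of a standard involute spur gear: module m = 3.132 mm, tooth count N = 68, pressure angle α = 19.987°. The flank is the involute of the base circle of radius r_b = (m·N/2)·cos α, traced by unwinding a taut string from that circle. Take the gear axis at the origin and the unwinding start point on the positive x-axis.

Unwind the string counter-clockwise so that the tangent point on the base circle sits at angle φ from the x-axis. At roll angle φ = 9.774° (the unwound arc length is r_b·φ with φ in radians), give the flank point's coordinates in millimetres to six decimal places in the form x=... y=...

x=101.519775 y=0.165115

pitch radius r_p = m·N/2 = 3.132·68/2 = 106.488000
base radius r_b = r_p·cos α = 106.488000·cos 19.987° = 100.074249
roll angle φ = 9.774° = 0.17058848 rad
x = r_b·(cos φ + φ·sin φ) = 100.074249·(0.98548504 + 0.17058848·0.16976232) = 101.519775
y = r_b·(sin φ − φ·cos φ) = 100.074249·(0.16976232 − 0.17058848·0.98548504) = 0.165115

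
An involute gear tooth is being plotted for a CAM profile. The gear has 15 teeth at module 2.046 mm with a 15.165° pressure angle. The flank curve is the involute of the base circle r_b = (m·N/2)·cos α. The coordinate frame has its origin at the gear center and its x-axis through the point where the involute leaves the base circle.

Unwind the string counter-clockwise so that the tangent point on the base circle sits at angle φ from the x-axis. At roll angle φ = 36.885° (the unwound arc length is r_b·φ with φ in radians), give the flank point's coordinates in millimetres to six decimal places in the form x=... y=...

pitch radius r_p = m·N/2 = 2.046·15/2 = 15.345000
base radius r_b = r_p·cos α = 15.345000·cos 15.165° = 14.810633
roll angle φ = 36.885° = 0.64376469 rad
x = r_b·(cos φ + φ·sin φ) = 14.810633·(0.79984182 + 0.64376469·0.60021085) = 17.568912
y = r_b·(sin φ − φ·cos φ) = 14.810633·(0.60021085 − 0.64376469·0.79984182) = 1.263361

x=17.568912 y=1.263361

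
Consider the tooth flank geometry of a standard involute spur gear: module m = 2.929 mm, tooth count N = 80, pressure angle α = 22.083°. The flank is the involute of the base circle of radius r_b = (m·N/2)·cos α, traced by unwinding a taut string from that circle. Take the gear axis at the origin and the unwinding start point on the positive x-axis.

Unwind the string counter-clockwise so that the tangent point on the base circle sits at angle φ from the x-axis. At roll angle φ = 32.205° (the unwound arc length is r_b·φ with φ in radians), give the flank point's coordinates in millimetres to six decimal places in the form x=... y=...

pitch radius r_p = m·N/2 = 2.929·80/2 = 117.160000
base radius r_b = r_p·cos α = 117.160000·cos 22.083° = 108.565168
roll angle φ = 32.205° = 0.56208329 rad
x = r_b·(cos φ + φ·sin φ) = 108.565168·(0.84614666 + 0.56208329·0.53295012) = 124.384092
y = r_b·(sin φ − φ·cos φ) = 108.565168·(0.53295012 − 0.56208329·0.84614666) = 6.225694

x=124.384092 y=6.225694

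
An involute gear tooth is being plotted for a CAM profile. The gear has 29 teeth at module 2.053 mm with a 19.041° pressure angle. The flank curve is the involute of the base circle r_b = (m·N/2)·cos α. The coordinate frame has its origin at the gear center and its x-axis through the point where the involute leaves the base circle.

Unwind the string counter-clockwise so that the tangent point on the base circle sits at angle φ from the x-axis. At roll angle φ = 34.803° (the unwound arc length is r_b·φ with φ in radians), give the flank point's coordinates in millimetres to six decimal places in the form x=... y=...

pitch radius r_p = m·N/2 = 2.053·29/2 = 29.768500
base radius r_b = r_p·cos α = 29.768500·cos 19.041° = 28.139727
roll angle φ = 34.803° = 0.60742694 rad
x = r_b·(cos φ + φ·sin φ) = 28.139727·(0.82111933 + 0.60742694·0.57075656) = 32.861918
y = r_b·(sin φ − φ·cos φ) = 28.139727·(0.57075656 − 0.60742694·0.82111933) = 2.025682

x=32.861918 y=2.025682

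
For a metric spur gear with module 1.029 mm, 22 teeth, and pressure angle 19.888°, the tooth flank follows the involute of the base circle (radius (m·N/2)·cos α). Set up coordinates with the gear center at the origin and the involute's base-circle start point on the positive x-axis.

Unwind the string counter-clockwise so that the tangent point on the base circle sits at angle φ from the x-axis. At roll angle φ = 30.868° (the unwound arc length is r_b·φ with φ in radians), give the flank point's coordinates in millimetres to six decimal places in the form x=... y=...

pitch radius r_p = m·N/2 = 1.029·22/2 = 11.319000
base radius r_b = r_p·cos α = 11.319000·cos 19.888° = 10.643928
roll angle φ = 30.868° = 0.53874823 rad
x = r_b·(cos φ + φ·sin φ) = 10.643928·(0.85835159 + 0.53874823·0.51306194) = 12.078334
y = r_b·(sin φ − φ·cos φ) = 10.643928·(0.51306194 − 0.53874823·0.85835159) = 0.538865

x=12.078334 y=0.538865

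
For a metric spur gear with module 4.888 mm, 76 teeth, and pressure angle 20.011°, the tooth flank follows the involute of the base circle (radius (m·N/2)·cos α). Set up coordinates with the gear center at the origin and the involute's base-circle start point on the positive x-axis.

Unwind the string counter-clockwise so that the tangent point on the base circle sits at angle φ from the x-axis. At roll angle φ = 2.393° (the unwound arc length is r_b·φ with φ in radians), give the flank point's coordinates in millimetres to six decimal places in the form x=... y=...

x=174.682223 y=0.004238

pitch radius r_p = m·N/2 = 4.888·76/2 = 185.744000
base radius r_b = r_p·cos α = 185.744000·cos 20.011° = 174.530066
roll angle φ = 2.393° = 0.04176573 rad
x = r_b·(cos φ + φ·sin φ) = 174.530066·(0.99912794 + 0.04176573·0.04175359) = 174.682223
y = r_b·(sin φ − φ·cos φ) = 174.530066·(0.04175359 − 0.04176573·0.99912794) = 0.004238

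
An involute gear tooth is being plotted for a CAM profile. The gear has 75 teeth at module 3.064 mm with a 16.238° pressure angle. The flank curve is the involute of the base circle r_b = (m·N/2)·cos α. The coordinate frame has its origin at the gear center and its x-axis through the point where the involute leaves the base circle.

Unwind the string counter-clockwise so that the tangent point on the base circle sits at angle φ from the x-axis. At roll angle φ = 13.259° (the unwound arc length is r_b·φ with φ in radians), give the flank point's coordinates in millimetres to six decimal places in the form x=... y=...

x=113.230869 y=0.453269

pitch radius r_p = m·N/2 = 3.064·75/2 = 114.900000
base radius r_b = r_p·cos α = 114.900000·cos 16.238° = 110.316460
roll angle φ = 13.259° = 0.23141321 rad
x = r_b·(cos φ + φ·sin φ) = 110.316460·(0.97334324 + 0.23141321·0.22935329) = 113.230869
y = r_b·(sin φ − φ·cos φ) = 110.316460·(0.22935329 − 0.23141321·0.97334324) = 0.453269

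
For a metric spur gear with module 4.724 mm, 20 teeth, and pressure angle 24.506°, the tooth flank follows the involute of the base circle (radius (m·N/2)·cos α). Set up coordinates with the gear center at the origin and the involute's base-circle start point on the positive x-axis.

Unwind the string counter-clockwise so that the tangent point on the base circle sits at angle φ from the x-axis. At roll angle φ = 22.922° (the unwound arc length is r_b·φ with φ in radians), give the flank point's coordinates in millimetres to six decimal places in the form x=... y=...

x=46.287967 y=0.902846

pitch radius r_p = m·N/2 = 4.724·20/2 = 47.240000
base radius r_b = r_p·cos α = 47.240000·cos 24.506° = 42.984519
roll angle φ = 22.922° = 0.40006437 rad
x = r_b·(cos φ + φ·sin φ) = 42.984519·(0.92103592 + 0.40006437·0.38947763) = 46.287967
y = r_b·(sin φ − φ·cos φ) = 42.984519·(0.38947763 − 0.40006437·0.92103592) = 0.902846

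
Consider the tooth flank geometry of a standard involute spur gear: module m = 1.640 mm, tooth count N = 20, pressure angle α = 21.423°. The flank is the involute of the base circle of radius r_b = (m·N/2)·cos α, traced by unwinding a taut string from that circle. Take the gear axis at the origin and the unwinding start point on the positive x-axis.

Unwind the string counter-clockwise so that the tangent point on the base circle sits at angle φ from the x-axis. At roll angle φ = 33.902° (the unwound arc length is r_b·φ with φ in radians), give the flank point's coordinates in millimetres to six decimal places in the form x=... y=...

pitch radius r_p = m·N/2 = 1.640·20/2 = 16.400000
base radius r_b = r_p·cos α = 16.400000·cos 21.423° = 15.266912
roll angle φ = 33.902° = 0.59170152 rad
x = r_b·(cos φ + φ·sin φ) = 15.266912·(0.82999282 + 0.59170152·0.55777408) = 17.710054
y = r_b·(sin φ − φ·cos φ) = 15.266912·(0.55777408 − 0.59170152·0.82999282) = 1.017785

x=17.710054 y=1.017785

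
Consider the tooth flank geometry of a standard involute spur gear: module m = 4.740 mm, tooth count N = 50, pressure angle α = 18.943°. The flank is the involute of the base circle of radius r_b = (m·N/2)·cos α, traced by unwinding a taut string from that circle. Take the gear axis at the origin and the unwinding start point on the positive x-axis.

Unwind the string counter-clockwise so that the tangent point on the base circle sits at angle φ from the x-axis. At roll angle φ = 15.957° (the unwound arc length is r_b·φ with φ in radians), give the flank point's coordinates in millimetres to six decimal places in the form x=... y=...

pitch radius r_p = m·N/2 = 4.740·50/2 = 118.500000
base radius r_b = r_p·cos α = 118.500000·cos 18.943° = 112.082276
roll angle φ = 15.957° = 0.27850219 rad
x = r_b·(cos φ + φ·sin φ) = 112.082276·(0.96146829 + 0.27850219·0.27491586) = 116.345097
y = r_b·(sin φ − φ·cos φ) = 112.082276·(0.27491586 − 0.27850219·0.96146829) = 0.800810

x=116.345097 y=0.800810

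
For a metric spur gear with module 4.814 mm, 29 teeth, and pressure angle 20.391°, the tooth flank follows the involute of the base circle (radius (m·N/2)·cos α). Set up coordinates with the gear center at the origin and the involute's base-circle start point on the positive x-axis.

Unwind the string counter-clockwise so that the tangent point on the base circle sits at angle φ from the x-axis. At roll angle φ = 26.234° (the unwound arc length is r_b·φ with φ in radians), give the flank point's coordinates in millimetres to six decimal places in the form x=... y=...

x=71.932034 y=2.049944

pitch radius r_p = m·N/2 = 4.814·29/2 = 69.803000
base radius r_b = r_p·cos α = 69.803000·cos 20.391° = 65.428916
roll angle φ = 26.234° = 0.45786968 rad
x = r_b·(cos φ + φ·sin φ) = 65.428916·(0.89699622 + 0.45786968·0.44203822) = 71.932034
y = r_b·(sin φ − φ·cos φ) = 65.428916·(0.44203822 − 0.45786968·0.89699622) = 2.049944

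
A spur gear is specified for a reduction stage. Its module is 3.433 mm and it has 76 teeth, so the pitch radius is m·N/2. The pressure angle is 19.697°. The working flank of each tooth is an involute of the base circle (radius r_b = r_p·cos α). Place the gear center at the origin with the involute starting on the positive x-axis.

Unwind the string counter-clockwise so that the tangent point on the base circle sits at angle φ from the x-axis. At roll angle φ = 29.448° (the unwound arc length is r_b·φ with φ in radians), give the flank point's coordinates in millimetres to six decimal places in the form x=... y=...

pitch radius r_p = m·N/2 = 3.433·76/2 = 130.454000
base radius r_b = r_p·cos α = 130.454000·cos 19.697° = 122.820901
roll angle φ = 29.448° = 0.51396456 rad
x = r_b·(cos φ + φ·sin φ) = 122.820901·(0.87080225 + 0.51396456·0.49163345) = 137.987368
y = r_b·(sin φ − φ·cos φ) = 122.820901·(0.49163345 − 0.51396456·0.87080225) = 5.412957

x=137.987368 y=5.412957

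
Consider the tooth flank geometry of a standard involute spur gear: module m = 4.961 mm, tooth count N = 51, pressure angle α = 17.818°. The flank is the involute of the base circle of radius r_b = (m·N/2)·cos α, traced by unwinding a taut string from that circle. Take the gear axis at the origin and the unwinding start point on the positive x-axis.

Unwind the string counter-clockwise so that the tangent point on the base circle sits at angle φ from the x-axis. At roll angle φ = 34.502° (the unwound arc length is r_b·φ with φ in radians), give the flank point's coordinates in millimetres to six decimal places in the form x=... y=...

pitch radius r_p = m·N/2 = 4.961·51/2 = 126.505500
base radius r_b = r_p·cos α = 126.505500·cos 17.818° = 120.437450
roll angle φ = 34.502° = 0.60217350 rad
x = r_b·(cos φ + φ·sin φ) = 120.437450·(0.82410642 + 0.60217350·0.56643500) = 140.333544
y = r_b·(sin φ − φ·cos φ) = 120.437450·(0.56643500 − 0.60217350·0.82410642) = 8.452295

x=140.333544 y=8.452295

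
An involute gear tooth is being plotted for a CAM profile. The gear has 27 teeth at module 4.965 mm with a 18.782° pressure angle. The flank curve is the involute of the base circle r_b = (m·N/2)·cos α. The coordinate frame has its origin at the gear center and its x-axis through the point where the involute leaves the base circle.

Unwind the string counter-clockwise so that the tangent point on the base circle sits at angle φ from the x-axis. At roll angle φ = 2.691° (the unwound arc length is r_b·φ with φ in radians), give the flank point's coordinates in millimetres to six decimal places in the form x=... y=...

x=63.528268 y=0.002191

pitch radius r_p = m·N/2 = 4.965·27/2 = 67.027500
base radius r_b = r_p·cos α = 67.027500·cos 18.782° = 63.458316
roll angle φ = 2.691° = 0.04696681 rad
x = r_b·(cos φ + φ·sin φ) = 63.458316·(0.99889726 + 0.04696681·0.04694954) = 63.528268
y = r_b·(sin φ − φ·cos φ) = 63.458316·(0.04694954 − 0.04696681·0.99889726) = 0.002191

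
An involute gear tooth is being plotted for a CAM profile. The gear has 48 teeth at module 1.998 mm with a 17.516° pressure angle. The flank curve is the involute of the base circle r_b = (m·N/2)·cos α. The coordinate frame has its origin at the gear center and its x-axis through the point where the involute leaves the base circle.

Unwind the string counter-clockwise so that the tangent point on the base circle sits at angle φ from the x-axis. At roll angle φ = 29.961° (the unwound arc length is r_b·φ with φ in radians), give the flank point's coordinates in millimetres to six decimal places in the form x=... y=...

x=51.559749 y=2.120535

pitch radius r_p = m·N/2 = 1.998·48/2 = 47.952000
base radius r_b = r_p·cos α = 47.952000·cos 17.516° = 45.728607
roll angle φ = 29.961° = 0.52291810 rad
x = r_b·(cos φ + φ·sin φ) = 45.728607·(0.86636554 + 0.52291810·0.49941040) = 51.559749
y = r_b·(sin φ − φ·cos φ) = 45.728607·(0.49941040 − 0.52291810·0.86636554) = 2.120535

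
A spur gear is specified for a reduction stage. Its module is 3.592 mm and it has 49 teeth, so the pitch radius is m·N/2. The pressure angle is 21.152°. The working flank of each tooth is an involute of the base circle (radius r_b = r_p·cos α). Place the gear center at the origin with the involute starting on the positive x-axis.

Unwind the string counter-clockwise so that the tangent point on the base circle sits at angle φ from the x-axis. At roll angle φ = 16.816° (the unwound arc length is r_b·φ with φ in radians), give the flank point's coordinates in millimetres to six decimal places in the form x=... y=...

pitch radius r_p = m·N/2 = 3.592·49/2 = 88.004000
base radius r_b = r_p·cos α = 88.004000·cos 21.152° = 82.074856
roll angle φ = 16.816° = 0.29349457 rad
x = r_b·(cos φ + φ·sin φ) = 82.074856·(0.95723875 + 0.29349457·0.28929912) = 85.534021
y = r_b·(sin φ − φ·cos φ) = 82.074856·(0.28929912 − 0.29349457·0.95723875) = 0.685715

x=85.534021 y=0.685715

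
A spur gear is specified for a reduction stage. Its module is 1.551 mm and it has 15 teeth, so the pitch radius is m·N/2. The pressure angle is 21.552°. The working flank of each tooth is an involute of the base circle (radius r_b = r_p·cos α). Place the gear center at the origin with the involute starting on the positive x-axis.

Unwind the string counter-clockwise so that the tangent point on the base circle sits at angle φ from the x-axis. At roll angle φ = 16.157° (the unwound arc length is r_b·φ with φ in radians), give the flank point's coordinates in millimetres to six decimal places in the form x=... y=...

x=11.240866 y=0.080229

pitch radius r_p = m·N/2 = 1.551·15/2 = 11.632500
base radius r_b = r_p·cos α = 11.632500·cos 21.552° = 10.819209
roll angle φ = 16.157° = 0.28199285 rad
x = r_b·(cos φ + φ·sin φ) = 10.819209·(0.96050280 + 0.28199285·0.27827034) = 11.240866
y = r_b·(sin φ − φ·cos φ) = 10.819209·(0.27827034 − 0.28199285·0.96050280) = 0.080229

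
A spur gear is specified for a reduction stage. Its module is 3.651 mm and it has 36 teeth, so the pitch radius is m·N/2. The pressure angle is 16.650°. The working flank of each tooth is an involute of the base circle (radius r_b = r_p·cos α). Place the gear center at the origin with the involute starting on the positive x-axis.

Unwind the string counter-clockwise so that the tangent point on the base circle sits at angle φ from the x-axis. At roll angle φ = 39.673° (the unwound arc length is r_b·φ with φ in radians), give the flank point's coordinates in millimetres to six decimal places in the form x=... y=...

x=76.294837 y=6.639141

pitch radius r_p = m·N/2 = 3.651·36/2 = 65.718000
base radius r_b = r_p·cos α = 65.718000·cos 16.650° = 62.962635
roll angle φ = 39.673° = 0.69242447 rad
x = r_b·(cos φ + φ·sin φ) = 62.962635·(0.76970048 + 0.69242447·0.63840518) = 76.294837
y = r_b·(sin φ − φ·cos φ) = 62.962635·(0.63840518 − 0.69242447·0.76970048) = 6.639141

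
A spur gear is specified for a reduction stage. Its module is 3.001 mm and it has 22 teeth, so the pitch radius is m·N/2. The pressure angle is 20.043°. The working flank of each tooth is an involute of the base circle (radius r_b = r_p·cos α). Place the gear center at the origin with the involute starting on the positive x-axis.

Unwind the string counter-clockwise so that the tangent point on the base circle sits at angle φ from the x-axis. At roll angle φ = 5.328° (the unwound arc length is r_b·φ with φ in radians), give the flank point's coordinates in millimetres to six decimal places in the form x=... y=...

pitch radius r_p = m·N/2 = 3.001·22/2 = 33.011000
base radius r_b = r_p·cos α = 33.011000·cos 20.043° = 31.011711
roll angle φ = 5.328° = 0.09299114 rad
x = r_b·(cos φ + φ·sin φ) = 31.011711·(0.99567944 + 0.09299114·0.09285718) = 31.145506
y = r_b·(sin φ − φ·cos φ) = 31.011711·(0.09285718 − 0.09299114·0.99567944) = 0.008305

x=31.145506 y=0.008305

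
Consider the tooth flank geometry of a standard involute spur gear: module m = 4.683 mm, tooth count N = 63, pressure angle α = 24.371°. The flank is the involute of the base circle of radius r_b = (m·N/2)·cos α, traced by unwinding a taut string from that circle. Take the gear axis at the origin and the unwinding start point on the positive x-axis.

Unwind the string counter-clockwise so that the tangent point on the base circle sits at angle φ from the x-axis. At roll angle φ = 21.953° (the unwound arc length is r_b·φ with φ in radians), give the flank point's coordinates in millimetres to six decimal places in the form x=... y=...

pitch radius r_p = m·N/2 = 4.683·63/2 = 147.514500
base radius r_b = r_p·cos α = 147.514500·cos 24.371° = 134.369872
roll angle φ = 21.953° = 0.38315213 rad
x = r_b·(cos φ + φ·sin φ) = 134.369872·(0.92749083 + 0.38315213·0.37384589) = 143.873945
y = r_b·(sin φ − φ·cos φ) = 134.369872·(0.37384589 − 0.38315213·0.92749083) = 2.482592

x=143.873945 y=2.482592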